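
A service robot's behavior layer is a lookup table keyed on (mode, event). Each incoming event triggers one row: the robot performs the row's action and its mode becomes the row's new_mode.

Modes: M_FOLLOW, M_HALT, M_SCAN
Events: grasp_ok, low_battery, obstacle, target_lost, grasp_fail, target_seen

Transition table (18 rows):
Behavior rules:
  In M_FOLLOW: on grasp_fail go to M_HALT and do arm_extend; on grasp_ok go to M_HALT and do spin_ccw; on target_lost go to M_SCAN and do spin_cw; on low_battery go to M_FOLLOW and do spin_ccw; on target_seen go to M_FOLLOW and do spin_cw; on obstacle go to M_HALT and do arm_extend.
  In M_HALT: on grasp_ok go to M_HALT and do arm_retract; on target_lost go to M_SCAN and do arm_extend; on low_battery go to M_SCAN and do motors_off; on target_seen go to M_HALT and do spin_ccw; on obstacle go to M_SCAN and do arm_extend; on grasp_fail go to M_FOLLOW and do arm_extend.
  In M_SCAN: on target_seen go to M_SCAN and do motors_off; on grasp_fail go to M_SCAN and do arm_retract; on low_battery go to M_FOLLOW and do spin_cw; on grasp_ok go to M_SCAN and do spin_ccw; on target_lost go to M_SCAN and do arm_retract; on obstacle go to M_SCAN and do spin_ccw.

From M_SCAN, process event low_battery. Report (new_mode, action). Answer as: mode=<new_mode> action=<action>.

mode=M_FOLLOW action=spin_cw

current mode = M_SCAN; filter table to that mode:
  (M_SCAN, target_seen) → (M_SCAN, motors_off)
  (M_SCAN, grasp_fail) → (M_SCAN, arm_retract)
  (M_SCAN, low_battery) → (M_FOLLOW, spin_cw)  ← event matches
  (M_SCAN, grasp_ok) → (M_SCAN, spin_ccw)
  (M_SCAN, target_lost) → (M_SCAN, arm_retract)
  (M_SCAN, obstacle) → (M_SCAN, spin_ccw)
event = low_battery selects (M_FOLLOW, spin_cw)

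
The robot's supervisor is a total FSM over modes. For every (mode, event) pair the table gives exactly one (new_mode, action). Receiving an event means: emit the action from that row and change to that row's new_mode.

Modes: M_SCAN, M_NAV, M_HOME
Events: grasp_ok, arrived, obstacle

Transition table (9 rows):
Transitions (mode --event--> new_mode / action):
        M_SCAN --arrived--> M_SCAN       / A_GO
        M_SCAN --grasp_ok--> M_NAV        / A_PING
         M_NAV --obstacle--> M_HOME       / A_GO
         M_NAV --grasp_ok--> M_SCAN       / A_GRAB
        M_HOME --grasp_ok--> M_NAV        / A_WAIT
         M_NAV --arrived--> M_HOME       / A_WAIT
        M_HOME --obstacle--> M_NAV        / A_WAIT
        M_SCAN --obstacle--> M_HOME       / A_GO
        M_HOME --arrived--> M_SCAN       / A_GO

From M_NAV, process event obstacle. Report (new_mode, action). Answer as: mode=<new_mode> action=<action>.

current mode = M_NAV; filter table to that mode:
  (M_NAV, obstacle) → (M_HOME, A_GO)  ← event matches
  (M_NAV, grasp_ok) → (M_SCAN, A_GRAB)
  (M_NAV, arrived) → (M_HOME, A_WAIT)
event = obstacle selects (M_HOME, A_GO)

mode=M_HOME action=A_GO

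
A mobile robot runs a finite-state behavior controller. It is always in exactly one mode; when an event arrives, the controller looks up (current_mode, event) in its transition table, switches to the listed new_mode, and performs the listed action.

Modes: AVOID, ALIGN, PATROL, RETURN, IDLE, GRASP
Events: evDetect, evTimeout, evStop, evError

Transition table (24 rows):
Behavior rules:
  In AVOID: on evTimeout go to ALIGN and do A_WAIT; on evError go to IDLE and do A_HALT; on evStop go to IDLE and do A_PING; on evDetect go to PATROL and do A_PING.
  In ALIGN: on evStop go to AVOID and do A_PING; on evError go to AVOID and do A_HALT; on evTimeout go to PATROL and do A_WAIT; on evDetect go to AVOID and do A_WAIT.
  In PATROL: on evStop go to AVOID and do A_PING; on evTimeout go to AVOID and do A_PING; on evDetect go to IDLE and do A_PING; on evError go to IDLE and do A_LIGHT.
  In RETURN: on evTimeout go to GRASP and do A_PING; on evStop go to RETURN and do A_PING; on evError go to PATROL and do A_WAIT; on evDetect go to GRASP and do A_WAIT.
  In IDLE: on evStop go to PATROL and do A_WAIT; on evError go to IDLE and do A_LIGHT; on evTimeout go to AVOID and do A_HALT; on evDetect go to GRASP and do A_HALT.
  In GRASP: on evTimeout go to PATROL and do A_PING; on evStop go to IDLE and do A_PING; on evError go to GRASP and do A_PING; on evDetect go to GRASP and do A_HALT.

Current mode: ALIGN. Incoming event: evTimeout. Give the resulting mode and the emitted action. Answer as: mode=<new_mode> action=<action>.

mode=PATROL action=A_WAIT

current mode = ALIGN; filter table to that mode:
  (ALIGN, evStop) → (AVOID, A_PING)
  (ALIGN, evError) → (AVOID, A_HALT)
  (ALIGN, evTimeout) → (PATROL, A_WAIT)  ← event matches
  (ALIGN, evDetect) → (AVOID, A_WAIT)
event = evTimeout selects (PATROL, A_WAIT)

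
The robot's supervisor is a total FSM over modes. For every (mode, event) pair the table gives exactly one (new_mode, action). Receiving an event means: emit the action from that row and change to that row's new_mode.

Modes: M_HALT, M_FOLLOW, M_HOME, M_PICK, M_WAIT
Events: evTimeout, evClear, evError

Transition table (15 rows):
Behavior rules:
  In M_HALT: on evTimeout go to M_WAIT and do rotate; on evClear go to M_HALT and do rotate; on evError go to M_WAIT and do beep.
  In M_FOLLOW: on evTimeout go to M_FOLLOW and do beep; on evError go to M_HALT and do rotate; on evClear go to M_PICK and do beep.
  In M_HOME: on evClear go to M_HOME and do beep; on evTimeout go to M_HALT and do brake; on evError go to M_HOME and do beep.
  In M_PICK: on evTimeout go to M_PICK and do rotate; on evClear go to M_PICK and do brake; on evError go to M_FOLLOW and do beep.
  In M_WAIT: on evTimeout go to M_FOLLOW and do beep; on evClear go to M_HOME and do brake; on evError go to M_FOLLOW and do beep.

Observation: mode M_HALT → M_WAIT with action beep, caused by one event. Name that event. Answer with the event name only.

try evTimeout: (M_HALT, evTimeout) → (M_WAIT, rotate)
try evClear: (M_HALT, evClear) → (M_HALT, rotate)
try evError: (M_HALT, evError) → (M_WAIT, beep)  ← matches

evError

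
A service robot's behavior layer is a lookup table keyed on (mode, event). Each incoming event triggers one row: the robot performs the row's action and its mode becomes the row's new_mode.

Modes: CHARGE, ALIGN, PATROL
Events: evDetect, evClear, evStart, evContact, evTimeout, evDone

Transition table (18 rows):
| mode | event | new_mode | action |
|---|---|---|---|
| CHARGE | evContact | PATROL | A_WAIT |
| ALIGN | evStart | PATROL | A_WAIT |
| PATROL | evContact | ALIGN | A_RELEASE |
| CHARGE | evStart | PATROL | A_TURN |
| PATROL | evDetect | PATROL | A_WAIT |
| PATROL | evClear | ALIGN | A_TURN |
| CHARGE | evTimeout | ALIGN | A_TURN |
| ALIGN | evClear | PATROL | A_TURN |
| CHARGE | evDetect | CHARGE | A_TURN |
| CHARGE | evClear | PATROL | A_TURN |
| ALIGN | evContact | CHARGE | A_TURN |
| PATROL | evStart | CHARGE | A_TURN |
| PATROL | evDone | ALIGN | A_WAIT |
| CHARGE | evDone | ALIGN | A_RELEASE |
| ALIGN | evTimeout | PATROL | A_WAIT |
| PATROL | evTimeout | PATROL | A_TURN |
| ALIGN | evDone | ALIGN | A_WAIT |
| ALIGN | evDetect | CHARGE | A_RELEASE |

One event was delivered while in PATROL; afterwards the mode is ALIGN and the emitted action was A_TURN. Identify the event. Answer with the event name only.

evClear

try evDetect: (PATROL, evDetect) → (PATROL, A_WAIT)
try evClear: (PATROL, evClear) → (ALIGN, A_TURN)  ← matches
try evStart: (PATROL, evStart) → (CHARGE, A_TURN)
try evContact: (PATROL, evContact) → (ALIGN, A_RELEASE)
try evTimeout: (PATROL, evTimeout) → (PATROL, A_TURN)
try evDone: (PATROL, evDone) → (ALIGN, A_WAIT)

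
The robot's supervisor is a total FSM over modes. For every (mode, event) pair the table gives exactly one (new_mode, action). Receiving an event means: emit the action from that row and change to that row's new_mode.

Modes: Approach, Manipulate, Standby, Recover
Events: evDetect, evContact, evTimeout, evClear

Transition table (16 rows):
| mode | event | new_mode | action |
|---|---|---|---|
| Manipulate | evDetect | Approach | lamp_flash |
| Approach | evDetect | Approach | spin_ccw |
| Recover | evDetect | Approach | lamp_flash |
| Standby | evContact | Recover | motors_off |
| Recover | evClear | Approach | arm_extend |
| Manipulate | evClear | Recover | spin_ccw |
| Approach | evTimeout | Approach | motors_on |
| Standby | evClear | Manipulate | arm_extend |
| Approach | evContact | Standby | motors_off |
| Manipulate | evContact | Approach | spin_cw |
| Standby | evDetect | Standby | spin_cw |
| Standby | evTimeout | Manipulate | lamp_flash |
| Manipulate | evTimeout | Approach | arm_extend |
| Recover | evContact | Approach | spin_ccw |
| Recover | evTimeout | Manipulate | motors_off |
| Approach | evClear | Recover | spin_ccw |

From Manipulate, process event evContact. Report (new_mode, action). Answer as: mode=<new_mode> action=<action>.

current mode = Manipulate; filter table to that mode:
  (Manipulate, evDetect) → (Approach, lamp_flash)
  (Manipulate, evClear) → (Recover, spin_ccw)
  (Manipulate, evContact) → (Approach, spin_cw)  ← event matches
  (Manipulate, evTimeout) → (Approach, arm_extend)
event = evContact selects (Approach, spin_cw)

mode=Approach action=spin_cw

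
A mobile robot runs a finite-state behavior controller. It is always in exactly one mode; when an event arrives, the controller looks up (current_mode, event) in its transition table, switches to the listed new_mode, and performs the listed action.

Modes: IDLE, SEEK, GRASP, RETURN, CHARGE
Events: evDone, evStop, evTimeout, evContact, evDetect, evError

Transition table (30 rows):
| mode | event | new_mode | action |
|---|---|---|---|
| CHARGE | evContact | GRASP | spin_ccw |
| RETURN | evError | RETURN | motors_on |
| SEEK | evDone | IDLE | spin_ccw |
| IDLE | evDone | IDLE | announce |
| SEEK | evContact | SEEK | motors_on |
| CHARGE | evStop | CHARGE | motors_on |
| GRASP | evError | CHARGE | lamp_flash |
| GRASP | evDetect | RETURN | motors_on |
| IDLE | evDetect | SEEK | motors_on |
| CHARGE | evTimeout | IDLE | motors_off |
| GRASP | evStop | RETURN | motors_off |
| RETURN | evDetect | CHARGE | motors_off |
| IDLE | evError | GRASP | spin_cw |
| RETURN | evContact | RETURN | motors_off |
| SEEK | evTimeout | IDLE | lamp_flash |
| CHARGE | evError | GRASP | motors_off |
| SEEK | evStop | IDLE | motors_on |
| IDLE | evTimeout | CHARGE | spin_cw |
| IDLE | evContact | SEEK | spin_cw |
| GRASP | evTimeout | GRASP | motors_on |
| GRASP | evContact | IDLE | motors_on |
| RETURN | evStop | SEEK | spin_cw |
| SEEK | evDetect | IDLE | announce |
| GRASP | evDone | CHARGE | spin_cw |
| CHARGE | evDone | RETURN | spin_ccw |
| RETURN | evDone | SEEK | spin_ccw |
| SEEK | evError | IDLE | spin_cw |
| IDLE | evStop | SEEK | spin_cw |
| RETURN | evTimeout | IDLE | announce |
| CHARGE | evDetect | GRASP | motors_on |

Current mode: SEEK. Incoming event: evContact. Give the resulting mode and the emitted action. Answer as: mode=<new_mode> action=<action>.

current mode = SEEK; filter table to that mode:
  (SEEK, evDone) → (IDLE, spin_ccw)
  (SEEK, evContact) → (SEEK, motors_on)  ← event matches
  (SEEK, evTimeout) → (IDLE, lamp_flash)
  (SEEK, evStop) → (IDLE, motors_on)
  (SEEK, evDetect) → (IDLE, announce)
  (SEEK, evError) → (IDLE, spin_cw)
event = evContact selects (SEEK, motors_on)

mode=SEEK action=motors_on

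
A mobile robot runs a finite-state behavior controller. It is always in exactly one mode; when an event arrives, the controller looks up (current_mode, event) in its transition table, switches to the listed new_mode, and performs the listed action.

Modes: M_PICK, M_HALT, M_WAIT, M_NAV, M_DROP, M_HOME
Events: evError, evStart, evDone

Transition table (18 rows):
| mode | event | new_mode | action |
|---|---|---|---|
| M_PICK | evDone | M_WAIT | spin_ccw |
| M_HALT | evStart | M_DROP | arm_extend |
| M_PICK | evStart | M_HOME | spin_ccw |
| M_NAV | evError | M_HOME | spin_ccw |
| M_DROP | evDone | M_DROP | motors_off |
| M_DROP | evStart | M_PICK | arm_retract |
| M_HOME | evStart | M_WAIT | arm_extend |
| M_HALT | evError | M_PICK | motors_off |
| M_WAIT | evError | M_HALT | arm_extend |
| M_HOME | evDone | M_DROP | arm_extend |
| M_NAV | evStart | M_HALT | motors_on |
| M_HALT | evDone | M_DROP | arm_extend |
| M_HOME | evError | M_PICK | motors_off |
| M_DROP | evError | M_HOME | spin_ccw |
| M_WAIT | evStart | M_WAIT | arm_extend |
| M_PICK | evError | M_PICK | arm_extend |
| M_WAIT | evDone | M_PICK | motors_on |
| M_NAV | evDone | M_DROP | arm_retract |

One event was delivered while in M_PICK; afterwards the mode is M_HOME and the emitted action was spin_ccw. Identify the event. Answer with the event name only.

try evError: (M_PICK, evError) → (M_PICK, arm_extend)
try evStart: (M_PICK, evStart) → (M_HOME, spin_ccw)  ← matches
try evDone: (M_PICK, evDone) → (M_WAIT, spin_ccw)

evStart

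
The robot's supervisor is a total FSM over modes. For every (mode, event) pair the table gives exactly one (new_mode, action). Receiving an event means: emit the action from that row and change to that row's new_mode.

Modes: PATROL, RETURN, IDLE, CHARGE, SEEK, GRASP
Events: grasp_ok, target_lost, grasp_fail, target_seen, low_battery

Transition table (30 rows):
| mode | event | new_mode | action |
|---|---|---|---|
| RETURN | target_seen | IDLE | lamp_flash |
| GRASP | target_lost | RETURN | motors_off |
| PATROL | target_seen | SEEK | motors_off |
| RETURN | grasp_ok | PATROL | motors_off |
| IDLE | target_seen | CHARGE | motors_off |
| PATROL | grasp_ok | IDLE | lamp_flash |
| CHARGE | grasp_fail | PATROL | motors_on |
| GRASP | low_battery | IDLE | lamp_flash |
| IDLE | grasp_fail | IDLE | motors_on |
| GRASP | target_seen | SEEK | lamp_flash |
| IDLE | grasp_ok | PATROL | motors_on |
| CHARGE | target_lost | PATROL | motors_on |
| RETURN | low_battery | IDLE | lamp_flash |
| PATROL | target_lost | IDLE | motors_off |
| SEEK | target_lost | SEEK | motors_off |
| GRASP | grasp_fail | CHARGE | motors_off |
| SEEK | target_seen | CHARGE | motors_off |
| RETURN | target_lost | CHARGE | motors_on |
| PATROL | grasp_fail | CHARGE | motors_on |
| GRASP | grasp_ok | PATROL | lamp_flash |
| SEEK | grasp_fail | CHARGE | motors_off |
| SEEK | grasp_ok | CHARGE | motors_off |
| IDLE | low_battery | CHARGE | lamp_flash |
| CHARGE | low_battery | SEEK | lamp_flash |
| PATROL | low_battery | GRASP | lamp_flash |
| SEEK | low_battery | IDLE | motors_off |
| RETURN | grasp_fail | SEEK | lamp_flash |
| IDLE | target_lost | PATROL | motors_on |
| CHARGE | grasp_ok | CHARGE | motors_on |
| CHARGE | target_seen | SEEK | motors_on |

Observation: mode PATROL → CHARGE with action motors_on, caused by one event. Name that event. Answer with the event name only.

try grasp_ok: (PATROL, grasp_ok) → (IDLE, lamp_flash)
try target_lost: (PATROL, target_lost) → (IDLE, motors_off)
try grasp_fail: (PATROL, grasp_fail) → (CHARGE, motors_on)  ← matches
try target_seen: (PATROL, target_seen) → (SEEK, motors_off)
try low_battery: (PATROL, low_battery) → (GRASP, lamp_flash)

grasp_fail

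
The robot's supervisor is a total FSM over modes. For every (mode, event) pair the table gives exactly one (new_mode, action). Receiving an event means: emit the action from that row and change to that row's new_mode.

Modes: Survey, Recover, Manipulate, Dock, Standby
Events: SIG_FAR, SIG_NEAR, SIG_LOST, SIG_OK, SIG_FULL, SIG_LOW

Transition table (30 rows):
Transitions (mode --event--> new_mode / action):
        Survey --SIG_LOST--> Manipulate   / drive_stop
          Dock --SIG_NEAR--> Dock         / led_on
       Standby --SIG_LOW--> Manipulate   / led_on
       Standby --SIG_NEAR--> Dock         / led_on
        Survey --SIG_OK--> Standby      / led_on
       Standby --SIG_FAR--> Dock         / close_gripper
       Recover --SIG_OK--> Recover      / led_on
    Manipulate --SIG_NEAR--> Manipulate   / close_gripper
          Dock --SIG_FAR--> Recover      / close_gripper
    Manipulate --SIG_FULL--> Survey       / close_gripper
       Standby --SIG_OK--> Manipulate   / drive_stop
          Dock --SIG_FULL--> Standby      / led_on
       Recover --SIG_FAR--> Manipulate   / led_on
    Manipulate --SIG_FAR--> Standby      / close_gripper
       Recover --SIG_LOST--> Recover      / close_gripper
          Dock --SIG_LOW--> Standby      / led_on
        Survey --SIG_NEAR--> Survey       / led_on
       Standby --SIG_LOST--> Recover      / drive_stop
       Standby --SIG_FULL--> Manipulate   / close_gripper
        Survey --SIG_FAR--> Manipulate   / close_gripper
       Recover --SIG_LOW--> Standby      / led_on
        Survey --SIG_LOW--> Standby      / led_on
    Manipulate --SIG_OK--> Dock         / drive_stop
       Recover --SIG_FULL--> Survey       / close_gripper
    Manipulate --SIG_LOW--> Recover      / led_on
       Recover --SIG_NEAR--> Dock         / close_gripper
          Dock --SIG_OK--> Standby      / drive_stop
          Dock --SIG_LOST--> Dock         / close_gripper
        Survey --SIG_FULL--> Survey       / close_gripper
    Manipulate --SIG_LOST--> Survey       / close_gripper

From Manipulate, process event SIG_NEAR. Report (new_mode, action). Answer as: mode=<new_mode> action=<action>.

current mode = Manipulate; filter table to that mode:
  (Manipulate, SIG_NEAR) → (Manipulate, close_gripper)  ← event matches
  (Manipulate, SIG_FULL) → (Survey, close_gripper)
  (Manipulate, SIG_FAR) → (Standby, close_gripper)
  (Manipulate, SIG_OK) → (Dock, drive_stop)
  (Manipulate, SIG_LOW) → (Recover, led_on)
  (Manipulate, SIG_LOST) → (Survey, close_gripper)
event = SIG_NEAR selects (Manipulate, close_gripper)

mode=Manipulate action=close_gripper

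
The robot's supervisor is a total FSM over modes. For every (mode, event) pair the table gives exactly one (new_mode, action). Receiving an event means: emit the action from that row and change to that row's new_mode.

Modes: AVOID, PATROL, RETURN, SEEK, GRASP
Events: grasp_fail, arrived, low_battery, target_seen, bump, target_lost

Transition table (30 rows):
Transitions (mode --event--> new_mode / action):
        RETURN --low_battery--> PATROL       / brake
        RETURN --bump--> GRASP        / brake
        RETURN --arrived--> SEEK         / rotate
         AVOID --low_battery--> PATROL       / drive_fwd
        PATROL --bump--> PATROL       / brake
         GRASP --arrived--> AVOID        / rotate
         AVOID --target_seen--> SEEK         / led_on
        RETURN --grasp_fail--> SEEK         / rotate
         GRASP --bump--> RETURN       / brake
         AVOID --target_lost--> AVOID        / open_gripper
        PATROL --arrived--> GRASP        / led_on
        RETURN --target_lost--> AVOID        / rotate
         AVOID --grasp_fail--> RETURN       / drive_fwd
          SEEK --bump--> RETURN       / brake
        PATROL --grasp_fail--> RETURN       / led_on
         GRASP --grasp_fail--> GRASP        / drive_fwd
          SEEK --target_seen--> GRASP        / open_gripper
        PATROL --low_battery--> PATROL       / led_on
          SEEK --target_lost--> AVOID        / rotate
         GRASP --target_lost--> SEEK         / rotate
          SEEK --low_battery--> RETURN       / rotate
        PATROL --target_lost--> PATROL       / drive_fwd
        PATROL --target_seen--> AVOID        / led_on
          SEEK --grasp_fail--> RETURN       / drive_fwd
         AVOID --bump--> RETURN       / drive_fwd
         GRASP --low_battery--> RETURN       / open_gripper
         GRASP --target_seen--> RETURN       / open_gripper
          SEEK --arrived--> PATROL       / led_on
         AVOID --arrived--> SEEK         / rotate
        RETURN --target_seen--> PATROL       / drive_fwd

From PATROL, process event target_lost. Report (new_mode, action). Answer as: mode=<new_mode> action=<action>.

current mode = PATROL; filter table to that mode:
  (PATROL, bump) → (PATROL, brake)
  (PATROL, arrived) → (GRASP, led_on)
  (PATROL, grasp_fail) → (RETURN, led_on)
  (PATROL, low_battery) → (PATROL, led_on)
  (PATROL, target_lost) → (PATROL, drive_fwd)  ← event matches
  (PATROL, target_seen) → (AVOID, led_on)
event = target_lost selects (PATROL, drive_fwd)

mode=PATROL action=drive_fwd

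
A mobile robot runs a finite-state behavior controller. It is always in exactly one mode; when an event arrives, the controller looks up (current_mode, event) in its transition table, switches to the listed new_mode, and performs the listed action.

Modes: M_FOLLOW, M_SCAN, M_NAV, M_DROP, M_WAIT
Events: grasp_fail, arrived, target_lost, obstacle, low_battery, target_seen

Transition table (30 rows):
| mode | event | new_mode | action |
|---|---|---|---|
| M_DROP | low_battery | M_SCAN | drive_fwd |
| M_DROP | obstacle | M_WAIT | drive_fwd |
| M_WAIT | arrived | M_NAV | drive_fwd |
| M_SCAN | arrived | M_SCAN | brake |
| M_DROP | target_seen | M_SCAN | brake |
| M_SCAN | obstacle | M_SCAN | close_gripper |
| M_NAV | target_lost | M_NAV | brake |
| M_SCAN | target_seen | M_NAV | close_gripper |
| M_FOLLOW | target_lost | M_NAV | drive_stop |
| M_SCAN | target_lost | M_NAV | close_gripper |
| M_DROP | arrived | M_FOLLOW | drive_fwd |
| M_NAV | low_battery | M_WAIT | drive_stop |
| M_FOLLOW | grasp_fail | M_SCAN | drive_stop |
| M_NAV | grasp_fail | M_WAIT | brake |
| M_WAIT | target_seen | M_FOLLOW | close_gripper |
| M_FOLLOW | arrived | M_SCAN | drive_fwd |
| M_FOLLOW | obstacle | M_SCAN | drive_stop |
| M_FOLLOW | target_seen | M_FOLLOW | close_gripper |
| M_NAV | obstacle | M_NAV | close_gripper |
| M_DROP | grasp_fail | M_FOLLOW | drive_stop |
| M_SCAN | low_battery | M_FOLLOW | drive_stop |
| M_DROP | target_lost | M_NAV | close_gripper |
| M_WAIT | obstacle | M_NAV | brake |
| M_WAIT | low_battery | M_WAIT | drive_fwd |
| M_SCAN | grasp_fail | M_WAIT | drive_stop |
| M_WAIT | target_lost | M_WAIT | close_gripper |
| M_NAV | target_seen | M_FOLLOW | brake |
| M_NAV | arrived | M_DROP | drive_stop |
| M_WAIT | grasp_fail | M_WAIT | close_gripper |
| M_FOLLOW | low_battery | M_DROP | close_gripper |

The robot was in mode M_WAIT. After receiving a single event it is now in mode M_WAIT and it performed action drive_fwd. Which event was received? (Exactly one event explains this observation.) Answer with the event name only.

low_battery

try grasp_fail: (M_WAIT, grasp_fail) → (M_WAIT, close_gripper)
try arrived: (M_WAIT, arrived) → (M_NAV, drive_fwd)
try target_lost: (M_WAIT, target_lost) → (M_WAIT, close_gripper)
try obstacle: (M_WAIT, obstacle) → (M_NAV, brake)
try low_battery: (M_WAIT, low_battery) → (M_WAIT, drive_fwd)  ← matches
try target_seen: (M_WAIT, target_seen) → (M_FOLLOW, close_gripper)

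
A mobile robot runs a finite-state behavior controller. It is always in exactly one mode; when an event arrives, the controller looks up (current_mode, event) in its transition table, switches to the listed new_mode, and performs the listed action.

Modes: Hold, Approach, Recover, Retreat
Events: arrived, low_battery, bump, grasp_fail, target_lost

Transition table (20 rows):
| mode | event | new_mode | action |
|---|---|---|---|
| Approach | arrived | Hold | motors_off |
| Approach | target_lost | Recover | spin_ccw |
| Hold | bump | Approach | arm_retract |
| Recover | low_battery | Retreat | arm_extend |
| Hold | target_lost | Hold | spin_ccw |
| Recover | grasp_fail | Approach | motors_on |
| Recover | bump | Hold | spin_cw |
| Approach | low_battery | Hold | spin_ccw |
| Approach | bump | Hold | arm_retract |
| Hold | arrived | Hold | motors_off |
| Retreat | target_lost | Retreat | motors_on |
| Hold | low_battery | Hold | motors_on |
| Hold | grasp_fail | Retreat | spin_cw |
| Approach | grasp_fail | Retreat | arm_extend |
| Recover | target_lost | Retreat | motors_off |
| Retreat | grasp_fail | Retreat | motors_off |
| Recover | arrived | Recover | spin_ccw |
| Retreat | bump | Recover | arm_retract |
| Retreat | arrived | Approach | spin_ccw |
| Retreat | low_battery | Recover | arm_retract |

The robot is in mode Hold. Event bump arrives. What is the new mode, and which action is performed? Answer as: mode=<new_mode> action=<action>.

mode=Approach action=arm_retract

current mode = Hold; filter table to that mode:
  (Hold, bump) → (Approach, arm_retract)  ← event matches
  (Hold, target_lost) → (Hold, spin_ccw)
  (Hold, arrived) → (Hold, motors_off)
  (Hold, low_battery) → (Hold, motors_on)
  (Hold, grasp_fail) → (Retreat, spin_cw)
event = bump selects (Approach, arm_retract)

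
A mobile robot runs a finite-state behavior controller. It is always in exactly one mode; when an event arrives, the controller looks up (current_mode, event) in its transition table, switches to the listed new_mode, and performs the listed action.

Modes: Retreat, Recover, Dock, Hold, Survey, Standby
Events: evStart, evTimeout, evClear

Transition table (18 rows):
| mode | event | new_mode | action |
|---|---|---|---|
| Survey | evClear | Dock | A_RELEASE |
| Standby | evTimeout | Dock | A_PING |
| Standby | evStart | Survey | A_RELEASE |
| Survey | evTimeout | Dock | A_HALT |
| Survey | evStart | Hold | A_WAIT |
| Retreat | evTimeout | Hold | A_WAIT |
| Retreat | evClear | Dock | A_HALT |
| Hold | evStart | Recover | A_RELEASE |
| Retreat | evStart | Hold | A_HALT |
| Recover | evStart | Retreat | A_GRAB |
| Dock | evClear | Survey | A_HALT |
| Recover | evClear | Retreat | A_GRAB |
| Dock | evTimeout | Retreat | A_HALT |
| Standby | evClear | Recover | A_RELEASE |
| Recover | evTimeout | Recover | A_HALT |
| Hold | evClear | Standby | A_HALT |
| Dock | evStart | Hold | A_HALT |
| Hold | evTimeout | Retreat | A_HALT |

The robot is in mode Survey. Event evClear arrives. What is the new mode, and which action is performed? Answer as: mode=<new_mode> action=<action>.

mode=Dock action=A_RELEASE

current mode = Survey; filter table to that mode:
  (Survey, evClear) → (Dock, A_RELEASE)  ← event matches
  (Survey, evTimeout) → (Dock, A_HALT)
  (Survey, evStart) → (Hold, A_WAIT)
event = evClear selects (Dock, A_RELEASE)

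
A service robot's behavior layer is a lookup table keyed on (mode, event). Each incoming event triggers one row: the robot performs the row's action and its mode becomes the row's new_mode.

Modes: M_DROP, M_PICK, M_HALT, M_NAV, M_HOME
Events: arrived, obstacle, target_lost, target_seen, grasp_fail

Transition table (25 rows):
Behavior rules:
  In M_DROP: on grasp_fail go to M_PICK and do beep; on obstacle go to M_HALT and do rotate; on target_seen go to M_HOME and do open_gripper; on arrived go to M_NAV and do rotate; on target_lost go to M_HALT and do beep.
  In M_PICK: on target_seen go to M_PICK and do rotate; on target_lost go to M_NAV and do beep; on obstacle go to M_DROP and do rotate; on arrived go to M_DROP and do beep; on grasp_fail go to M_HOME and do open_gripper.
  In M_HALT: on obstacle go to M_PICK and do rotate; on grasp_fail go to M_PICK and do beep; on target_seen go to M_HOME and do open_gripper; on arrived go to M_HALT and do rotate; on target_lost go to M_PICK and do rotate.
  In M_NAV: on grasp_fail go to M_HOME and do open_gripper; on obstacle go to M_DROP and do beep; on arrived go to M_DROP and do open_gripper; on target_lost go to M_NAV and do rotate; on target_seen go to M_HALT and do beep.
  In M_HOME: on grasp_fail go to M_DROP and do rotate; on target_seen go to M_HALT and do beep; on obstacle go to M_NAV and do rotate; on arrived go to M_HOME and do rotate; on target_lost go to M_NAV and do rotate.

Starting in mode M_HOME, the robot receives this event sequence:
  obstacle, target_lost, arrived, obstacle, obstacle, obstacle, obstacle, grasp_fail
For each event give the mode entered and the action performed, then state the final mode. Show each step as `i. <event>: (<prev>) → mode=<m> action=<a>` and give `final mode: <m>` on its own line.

1. obstacle: (M_HOME) → mode=M_NAV action=rotate
2. target_lost: (M_NAV) → mode=M_NAV action=rotate
3. arrived: (M_NAV) → mode=M_DROP action=open_gripper
4. obstacle: (M_DROP) → mode=M_HALT action=rotate
5. obstacle: (M_HALT) → mode=M_PICK action=rotate
6. obstacle: (M_PICK) → mode=M_DROP action=rotate
7. obstacle: (M_DROP) → mode=M_HALT action=rotate
8. grasp_fail: (M_HALT) → mode=M_PICK action=beep

final mode: M_PICK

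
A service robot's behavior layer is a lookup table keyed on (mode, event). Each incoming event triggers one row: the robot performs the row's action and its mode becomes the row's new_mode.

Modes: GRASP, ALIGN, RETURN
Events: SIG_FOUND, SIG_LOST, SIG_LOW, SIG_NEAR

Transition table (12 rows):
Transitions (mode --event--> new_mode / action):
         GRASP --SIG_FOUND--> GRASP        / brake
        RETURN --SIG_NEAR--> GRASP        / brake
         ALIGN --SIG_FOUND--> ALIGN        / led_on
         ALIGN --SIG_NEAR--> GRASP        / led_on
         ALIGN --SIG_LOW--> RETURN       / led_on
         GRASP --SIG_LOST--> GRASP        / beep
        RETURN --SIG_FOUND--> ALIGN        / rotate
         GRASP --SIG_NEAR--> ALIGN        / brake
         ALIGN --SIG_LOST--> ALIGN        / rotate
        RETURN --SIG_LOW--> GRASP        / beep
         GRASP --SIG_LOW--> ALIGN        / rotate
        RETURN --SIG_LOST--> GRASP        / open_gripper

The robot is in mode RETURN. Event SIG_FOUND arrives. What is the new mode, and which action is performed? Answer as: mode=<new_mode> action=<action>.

current mode = RETURN; filter table to that mode:
  (RETURN, SIG_NEAR) → (GRASP, brake)
  (RETURN, SIG_FOUND) → (ALIGN, rotate)  ← event matches
  (RETURN, SIG_LOW) → (GRASP, beep)
  (RETURN, SIG_LOST) → (GRASP, open_gripper)
event = SIG_FOUND selects (ALIGN, rotate)

mode=ALIGN action=rotate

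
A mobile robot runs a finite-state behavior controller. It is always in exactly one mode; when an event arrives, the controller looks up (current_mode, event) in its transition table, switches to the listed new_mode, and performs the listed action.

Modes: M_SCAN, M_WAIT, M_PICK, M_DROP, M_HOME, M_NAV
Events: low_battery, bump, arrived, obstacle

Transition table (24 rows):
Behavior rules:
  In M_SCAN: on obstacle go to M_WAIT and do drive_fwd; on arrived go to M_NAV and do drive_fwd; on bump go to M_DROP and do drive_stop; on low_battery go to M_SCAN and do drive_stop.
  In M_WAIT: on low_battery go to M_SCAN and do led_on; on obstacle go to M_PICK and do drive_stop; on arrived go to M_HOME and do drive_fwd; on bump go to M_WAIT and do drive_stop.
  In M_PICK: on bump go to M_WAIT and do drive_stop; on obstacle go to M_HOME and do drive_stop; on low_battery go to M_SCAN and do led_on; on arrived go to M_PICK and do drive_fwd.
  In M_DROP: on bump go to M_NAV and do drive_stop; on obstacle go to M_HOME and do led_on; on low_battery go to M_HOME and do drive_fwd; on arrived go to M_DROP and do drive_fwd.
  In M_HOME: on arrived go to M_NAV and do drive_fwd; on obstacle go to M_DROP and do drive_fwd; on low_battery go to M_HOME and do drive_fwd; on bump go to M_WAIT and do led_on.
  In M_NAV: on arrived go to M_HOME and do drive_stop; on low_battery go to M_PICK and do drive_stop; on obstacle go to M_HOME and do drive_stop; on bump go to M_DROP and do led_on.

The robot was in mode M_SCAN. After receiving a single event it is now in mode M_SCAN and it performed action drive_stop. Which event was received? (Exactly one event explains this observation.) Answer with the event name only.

low_battery

try low_battery: (M_SCAN, low_battery) → (M_SCAN, drive_stop)  ← matches
try bump: (M_SCAN, bump) → (M_DROP, drive_stop)
try arrived: (M_SCAN, arrived) → (M_NAV, drive_fwd)
try obstacle: (M_SCAN, obstacle) → (M_WAIT, drive_fwd)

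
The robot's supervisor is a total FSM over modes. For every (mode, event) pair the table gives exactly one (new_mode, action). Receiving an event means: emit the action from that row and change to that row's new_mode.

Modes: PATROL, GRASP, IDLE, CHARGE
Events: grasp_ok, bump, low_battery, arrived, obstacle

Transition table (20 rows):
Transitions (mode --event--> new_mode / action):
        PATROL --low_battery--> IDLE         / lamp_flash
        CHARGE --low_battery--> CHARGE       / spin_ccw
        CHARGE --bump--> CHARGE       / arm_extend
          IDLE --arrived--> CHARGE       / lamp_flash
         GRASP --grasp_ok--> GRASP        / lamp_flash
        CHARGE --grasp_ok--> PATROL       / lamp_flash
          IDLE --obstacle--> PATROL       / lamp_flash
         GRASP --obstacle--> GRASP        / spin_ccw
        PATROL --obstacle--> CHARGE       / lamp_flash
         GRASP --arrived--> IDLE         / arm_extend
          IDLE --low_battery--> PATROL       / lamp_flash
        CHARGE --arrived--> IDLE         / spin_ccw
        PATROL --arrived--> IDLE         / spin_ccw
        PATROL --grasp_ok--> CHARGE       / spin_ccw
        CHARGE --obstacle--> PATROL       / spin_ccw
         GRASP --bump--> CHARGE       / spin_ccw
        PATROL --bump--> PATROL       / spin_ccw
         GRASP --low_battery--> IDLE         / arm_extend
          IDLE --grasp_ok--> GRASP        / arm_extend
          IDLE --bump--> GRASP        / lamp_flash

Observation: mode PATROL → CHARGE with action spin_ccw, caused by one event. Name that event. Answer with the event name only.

grasp_ok

try grasp_ok: (PATROL, grasp_ok) → (CHARGE, spin_ccw)  ← matches
try bump: (PATROL, bump) → (PATROL, spin_ccw)
try low_battery: (PATROL, low_battery) → (IDLE, lamp_flash)
try arrived: (PATROL, arrived) → (IDLE, spin_ccw)
try obstacle: (PATROL, obstacle) → (CHARGE, lamp_flash)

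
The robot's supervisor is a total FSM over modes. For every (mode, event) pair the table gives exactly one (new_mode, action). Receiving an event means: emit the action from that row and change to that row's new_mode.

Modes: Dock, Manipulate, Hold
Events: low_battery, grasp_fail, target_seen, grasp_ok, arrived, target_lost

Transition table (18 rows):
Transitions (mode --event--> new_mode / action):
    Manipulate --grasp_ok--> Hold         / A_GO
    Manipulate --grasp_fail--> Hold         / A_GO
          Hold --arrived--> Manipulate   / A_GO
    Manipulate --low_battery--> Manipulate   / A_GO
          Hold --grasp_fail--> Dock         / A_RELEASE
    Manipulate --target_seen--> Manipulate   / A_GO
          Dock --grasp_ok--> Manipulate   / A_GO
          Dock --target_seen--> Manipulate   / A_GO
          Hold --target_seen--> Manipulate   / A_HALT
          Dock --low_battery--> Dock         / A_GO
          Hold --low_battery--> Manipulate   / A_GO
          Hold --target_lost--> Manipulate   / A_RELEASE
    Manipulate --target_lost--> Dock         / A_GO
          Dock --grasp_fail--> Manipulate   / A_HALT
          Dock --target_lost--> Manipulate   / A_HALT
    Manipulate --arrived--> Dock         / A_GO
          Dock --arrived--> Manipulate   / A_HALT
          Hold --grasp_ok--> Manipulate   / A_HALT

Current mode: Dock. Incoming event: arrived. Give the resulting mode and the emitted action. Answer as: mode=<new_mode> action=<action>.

current mode = Dock; filter table to that mode:
  (Dock, grasp_ok) → (Manipulate, A_GO)
  (Dock, target_seen) → (Manipulate, A_GO)
  (Dock, low_battery) → (Dock, A_GO)
  (Dock, grasp_fail) → (Manipulate, A_HALT)
  (Dock, target_lost) → (Manipulate, A_HALT)
  (Dock, arrived) → (Manipulate, A_HALT)  ← event matches
event = arrived selects (Manipulate, A_HALT)

mode=Manipulate action=A_HALT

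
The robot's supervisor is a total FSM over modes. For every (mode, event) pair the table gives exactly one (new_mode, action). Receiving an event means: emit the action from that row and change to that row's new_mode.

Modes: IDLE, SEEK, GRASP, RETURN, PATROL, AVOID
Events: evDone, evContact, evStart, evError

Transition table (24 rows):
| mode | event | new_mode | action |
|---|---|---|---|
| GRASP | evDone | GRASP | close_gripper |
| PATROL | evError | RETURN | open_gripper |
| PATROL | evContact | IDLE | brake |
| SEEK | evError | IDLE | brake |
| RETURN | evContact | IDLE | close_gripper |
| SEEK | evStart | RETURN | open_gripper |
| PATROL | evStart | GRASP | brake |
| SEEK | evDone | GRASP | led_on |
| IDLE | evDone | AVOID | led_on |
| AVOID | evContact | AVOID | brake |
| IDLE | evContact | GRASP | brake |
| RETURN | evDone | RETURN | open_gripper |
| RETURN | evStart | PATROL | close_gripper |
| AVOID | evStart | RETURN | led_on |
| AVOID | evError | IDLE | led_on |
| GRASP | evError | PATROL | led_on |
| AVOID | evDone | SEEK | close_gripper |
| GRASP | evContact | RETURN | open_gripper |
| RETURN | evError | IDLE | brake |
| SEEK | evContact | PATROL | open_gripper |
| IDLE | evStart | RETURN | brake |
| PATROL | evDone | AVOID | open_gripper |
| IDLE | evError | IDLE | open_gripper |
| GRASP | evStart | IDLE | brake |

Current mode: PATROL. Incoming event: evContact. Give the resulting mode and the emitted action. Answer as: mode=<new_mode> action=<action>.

current mode = PATROL; filter table to that mode:
  (PATROL, evError) → (RETURN, open_gripper)
  (PATROL, evContact) → (IDLE, brake)  ← event matches
  (PATROL, evStart) → (GRASP, brake)
  (PATROL, evDone) → (AVOID, open_gripper)
event = evContact selects (IDLE, brake)

mode=IDLE action=brake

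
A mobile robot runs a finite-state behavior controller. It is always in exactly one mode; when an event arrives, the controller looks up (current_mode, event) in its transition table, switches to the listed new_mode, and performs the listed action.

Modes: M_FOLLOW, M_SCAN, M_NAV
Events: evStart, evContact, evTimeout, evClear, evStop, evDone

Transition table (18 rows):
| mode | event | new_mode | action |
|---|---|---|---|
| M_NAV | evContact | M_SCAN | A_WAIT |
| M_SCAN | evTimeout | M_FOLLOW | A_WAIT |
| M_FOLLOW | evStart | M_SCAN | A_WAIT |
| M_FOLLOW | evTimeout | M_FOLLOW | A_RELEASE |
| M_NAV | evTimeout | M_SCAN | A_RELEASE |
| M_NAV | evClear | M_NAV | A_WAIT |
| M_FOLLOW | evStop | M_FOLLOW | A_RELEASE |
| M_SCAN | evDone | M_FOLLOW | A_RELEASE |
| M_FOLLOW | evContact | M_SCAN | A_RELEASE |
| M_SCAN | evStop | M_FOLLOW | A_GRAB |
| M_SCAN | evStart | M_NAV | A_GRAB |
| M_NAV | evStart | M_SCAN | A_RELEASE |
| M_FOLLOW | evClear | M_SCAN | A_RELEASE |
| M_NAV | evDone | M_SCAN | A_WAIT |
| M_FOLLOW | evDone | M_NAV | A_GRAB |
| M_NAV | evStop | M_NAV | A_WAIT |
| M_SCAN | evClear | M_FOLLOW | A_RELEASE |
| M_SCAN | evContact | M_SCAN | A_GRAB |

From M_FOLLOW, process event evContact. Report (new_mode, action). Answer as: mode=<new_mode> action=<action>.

mode=M_SCAN action=A_RELEASE

current mode = M_FOLLOW; filter table to that mode:
  (M_FOLLOW, evStart) → (M_SCAN, A_WAIT)
  (M_FOLLOW, evTimeout) → (M_FOLLOW, A_RELEASE)
  (M_FOLLOW, evStop) → (M_FOLLOW, A_RELEASE)
  (M_FOLLOW, evContact) → (M_SCAN, A_RELEASE)  ← event matches
  (M_FOLLOW, evClear) → (M_SCAN, A_RELEASE)
  (M_FOLLOW, evDone) → (M_NAV, A_GRAB)
event = evContact selects (M_SCAN, A_RELEASE)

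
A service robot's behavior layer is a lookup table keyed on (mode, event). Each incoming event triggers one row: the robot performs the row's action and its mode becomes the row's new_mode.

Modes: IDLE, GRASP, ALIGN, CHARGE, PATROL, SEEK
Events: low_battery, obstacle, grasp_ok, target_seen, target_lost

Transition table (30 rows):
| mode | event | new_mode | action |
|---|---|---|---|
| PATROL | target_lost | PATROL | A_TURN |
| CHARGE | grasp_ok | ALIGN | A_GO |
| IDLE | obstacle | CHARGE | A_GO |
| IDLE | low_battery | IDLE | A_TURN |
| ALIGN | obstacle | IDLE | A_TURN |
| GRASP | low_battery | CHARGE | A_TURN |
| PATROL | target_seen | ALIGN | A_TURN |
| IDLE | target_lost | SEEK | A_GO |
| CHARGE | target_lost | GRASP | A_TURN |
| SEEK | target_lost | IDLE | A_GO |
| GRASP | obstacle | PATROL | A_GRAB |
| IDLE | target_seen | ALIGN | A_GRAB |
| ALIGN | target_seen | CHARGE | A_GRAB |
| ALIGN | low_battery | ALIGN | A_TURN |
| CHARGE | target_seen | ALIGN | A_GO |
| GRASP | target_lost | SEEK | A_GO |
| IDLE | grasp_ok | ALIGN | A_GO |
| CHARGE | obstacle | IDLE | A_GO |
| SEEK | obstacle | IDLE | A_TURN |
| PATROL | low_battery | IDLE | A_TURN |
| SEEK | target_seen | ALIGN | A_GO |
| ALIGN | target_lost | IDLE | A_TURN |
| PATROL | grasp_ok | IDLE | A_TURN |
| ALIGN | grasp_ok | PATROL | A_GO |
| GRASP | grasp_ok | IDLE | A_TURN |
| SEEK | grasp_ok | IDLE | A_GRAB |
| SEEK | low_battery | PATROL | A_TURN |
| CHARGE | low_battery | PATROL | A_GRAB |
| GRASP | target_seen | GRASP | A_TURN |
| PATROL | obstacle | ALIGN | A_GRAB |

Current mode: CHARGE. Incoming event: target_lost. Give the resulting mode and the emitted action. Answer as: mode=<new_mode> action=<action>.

mode=GRASP action=A_TURN

current mode = CHARGE; filter table to that mode:
  (CHARGE, grasp_ok) → (ALIGN, A_GO)
  (CHARGE, target_lost) → (GRASP, A_TURN)  ← event matches
  (CHARGE, target_seen) → (ALIGN, A_GO)
  (CHARGE, obstacle) → (IDLE, A_GO)
  (CHARGE, low_battery) → (PATROL, A_GRAB)
event = target_lost selects (GRASP, A_TURN)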